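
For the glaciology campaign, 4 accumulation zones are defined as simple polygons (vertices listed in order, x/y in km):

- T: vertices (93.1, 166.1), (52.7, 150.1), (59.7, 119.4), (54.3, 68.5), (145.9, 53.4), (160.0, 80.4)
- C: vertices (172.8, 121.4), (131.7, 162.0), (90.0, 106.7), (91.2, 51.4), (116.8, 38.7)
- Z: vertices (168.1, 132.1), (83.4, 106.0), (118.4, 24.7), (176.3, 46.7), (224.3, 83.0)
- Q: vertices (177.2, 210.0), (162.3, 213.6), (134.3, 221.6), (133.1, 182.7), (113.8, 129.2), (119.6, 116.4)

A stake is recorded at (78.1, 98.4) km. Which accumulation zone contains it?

T

Cast a ray rightward from (78.1, 98.4). For each polygon, the edges (by vertex number in listed order) whose endpoints lie on opposite sides of y = 98.4, where each meets that height, and whether that is right or left of the point:
T: 3–4 at x≈57.47 (left), 6–1 at x≈145.95 (right) → 1 crossing.
C: 3–4 at x≈90.18 (right), 5–1 at x≈157.23 (right) → 2 crossings.
Z: 2–3 at x≈86.67 (right), 5–1 at x≈206.67 (right) → 2 crossings.
Q: no edge straddles that height → 0 crossings.
Only T has an odd count, so the point is inside T.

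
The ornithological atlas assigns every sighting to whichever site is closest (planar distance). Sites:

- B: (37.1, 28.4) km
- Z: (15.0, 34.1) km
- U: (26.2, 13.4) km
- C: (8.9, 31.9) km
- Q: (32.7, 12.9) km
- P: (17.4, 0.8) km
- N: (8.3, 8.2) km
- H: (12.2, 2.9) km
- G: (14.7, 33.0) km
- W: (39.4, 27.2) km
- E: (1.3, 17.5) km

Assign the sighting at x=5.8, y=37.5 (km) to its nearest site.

Squared distances to each site:
B: 1062.500; Z: 96.200; U: 996.970; C: 40.970; Q: 1328.770; P: 1481.450; N: 864.740; H: 1238.120; G: 99.460; W: 1235.050; E: 420.250.
Minimum at C.

C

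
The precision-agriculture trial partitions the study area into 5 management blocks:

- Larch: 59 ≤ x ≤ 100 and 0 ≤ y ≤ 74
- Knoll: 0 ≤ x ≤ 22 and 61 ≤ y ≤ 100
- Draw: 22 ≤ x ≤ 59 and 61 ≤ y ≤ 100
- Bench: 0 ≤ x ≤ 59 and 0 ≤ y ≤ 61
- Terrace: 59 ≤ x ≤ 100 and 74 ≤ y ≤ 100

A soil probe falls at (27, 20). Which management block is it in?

Bench

The point has x = 27 and y = 20.
Only Bench satisfies 0 ≤ x ≤ 59 and 0 ≤ y ≤ 61.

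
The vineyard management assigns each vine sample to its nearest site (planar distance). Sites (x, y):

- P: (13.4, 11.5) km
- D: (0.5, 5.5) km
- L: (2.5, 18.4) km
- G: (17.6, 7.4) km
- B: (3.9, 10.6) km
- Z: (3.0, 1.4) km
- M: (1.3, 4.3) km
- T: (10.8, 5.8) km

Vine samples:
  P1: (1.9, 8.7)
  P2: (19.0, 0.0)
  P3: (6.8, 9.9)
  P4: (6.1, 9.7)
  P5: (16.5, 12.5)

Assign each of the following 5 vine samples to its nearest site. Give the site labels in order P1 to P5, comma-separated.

B, G, B, B, P

P1 → B (d²=7.61)
P2 → G (d²=56.72)
P3 → B (d²=8.90)
P4 → B (d²=5.65)
P5 → P (d²=10.61)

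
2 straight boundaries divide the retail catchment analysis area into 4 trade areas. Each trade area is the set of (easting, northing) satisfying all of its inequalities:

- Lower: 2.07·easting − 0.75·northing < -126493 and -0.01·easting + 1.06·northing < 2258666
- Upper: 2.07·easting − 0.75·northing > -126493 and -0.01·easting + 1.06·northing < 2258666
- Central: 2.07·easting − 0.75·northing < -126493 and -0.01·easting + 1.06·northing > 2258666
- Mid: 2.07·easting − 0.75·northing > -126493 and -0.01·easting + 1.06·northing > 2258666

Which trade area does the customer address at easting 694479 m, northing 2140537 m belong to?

Central

2.07·694479 − 0.75·2140537 = -167831.220, which is < -126493
-0.01·694479 + 1.06·2140537 = 2262024.430, which is > 2258666
This sign pattern matches Central.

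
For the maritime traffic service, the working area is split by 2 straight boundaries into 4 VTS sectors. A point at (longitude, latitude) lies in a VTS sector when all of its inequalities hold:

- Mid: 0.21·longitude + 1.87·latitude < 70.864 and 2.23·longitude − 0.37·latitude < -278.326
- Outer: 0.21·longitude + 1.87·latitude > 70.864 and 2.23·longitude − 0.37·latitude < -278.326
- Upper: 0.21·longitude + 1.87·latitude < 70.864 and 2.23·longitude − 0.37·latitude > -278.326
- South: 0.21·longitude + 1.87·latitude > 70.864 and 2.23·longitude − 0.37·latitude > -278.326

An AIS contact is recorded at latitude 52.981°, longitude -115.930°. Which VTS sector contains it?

0.21·-115.930 + 1.87·52.981 = 74.729, which is > 70.864
2.23·-115.930 − 0.37·52.981 = -278.127, which is > -278.326
This sign pattern matches South.

South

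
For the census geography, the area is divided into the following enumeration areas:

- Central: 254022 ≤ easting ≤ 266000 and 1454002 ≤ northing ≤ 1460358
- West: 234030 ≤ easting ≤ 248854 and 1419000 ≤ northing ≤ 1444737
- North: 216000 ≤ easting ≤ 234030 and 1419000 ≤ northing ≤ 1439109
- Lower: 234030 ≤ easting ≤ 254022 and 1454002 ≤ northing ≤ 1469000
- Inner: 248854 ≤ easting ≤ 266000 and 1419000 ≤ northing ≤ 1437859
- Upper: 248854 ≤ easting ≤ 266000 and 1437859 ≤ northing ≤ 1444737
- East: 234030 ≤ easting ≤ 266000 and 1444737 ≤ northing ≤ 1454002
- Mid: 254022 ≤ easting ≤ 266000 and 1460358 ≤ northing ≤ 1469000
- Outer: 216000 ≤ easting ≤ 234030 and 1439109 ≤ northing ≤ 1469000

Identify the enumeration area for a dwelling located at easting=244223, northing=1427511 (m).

The point has easting = 244223 and northing = 1427511.
Only West satisfies 234030 ≤ easting ≤ 248854 and 1419000 ≤ northing ≤ 1444737.

West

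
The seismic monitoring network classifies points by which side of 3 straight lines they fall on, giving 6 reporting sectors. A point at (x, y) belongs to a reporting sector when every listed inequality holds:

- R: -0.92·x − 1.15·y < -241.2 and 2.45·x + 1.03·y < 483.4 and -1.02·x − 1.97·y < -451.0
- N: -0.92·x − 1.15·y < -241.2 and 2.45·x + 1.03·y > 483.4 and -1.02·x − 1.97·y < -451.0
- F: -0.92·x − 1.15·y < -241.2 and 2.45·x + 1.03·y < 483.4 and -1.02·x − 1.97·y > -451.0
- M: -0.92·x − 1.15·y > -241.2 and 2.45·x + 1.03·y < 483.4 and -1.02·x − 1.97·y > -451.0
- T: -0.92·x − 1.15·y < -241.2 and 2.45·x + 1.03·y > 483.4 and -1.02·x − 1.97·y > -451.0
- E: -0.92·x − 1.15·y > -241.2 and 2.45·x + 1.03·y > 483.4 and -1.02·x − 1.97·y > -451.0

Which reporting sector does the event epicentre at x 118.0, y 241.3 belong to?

-0.92·118.0 − 1.15·241.3 = -386.055, which is < -241.2
2.45·118.0 + 1.03·241.3 = 537.639, which is > 483.4
-1.02·118.0 − 1.97·241.3 = -595.721, which is < -451.0
This sign pattern matches N.

N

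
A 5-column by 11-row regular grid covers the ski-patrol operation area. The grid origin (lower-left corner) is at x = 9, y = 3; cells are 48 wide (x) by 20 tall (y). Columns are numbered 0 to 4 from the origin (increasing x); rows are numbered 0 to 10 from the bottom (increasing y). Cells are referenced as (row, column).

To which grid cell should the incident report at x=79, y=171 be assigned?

Column index: ⌊(79 − 9) / 48⌋ = ⌊1.458⌋ = 1
Row offset from origin: ⌊(171 − 3) / 20⌋ = ⌊8.400⌋ = 8 → row 8

(8, 1)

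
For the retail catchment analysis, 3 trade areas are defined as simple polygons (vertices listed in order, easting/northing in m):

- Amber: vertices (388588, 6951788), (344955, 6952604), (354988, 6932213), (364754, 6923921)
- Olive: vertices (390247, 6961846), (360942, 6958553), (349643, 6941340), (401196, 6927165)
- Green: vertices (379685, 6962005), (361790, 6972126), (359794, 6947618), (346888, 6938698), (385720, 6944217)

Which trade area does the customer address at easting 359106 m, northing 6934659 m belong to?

Amber

Cast a ray rightward from (359106, 6934659). For each polygon, the edges (by vertex number in listed order) whose endpoints lie on opposite sides of northing = 6934659, where each meets that height, and whether that is right or left of the point:
Amber: 2–3 at easting≈353784.5 (left), 4–1 at easting≈373938.0 (right) → 1 crossing.
Olive: 3–4 at easting≈373941.1 (right), 4–1 at easting≈398830.1 (right) → 2 crossings.
Green: no edge straddles that height → 0 crossings.
Only Amber has an odd count, so the point is inside Amber.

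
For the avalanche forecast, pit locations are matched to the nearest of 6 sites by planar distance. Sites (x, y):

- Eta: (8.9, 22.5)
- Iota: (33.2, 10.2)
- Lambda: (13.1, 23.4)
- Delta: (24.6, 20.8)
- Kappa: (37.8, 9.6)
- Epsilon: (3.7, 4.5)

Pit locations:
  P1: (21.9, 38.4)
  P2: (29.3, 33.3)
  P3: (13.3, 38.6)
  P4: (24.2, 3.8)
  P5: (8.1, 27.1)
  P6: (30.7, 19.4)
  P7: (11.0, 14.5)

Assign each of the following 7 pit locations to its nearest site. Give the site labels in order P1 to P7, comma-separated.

P1 → Lambda (d²=302.44)
P2 → Delta (d²=178.34)
P3 → Lambda (d²=231.08)
P4 → Iota (d²=121.96)
P5 → Eta (d²=21.80)
P6 → Delta (d²=39.17)
P7 → Eta (d²=68.41)

Lambda, Delta, Lambda, Iota, Eta, Delta, Eta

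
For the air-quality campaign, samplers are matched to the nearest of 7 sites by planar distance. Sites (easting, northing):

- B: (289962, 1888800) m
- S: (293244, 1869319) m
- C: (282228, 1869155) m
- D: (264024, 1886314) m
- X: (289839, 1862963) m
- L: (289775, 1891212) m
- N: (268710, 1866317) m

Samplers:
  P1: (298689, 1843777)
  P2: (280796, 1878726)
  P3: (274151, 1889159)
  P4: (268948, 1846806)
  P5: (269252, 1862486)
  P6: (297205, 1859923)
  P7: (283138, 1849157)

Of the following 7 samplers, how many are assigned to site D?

P1 → X
P2 → C
P3 → D
P4 → N
P5 → N
P6 → X
P7 → X
1 of the 7 goes to D.

1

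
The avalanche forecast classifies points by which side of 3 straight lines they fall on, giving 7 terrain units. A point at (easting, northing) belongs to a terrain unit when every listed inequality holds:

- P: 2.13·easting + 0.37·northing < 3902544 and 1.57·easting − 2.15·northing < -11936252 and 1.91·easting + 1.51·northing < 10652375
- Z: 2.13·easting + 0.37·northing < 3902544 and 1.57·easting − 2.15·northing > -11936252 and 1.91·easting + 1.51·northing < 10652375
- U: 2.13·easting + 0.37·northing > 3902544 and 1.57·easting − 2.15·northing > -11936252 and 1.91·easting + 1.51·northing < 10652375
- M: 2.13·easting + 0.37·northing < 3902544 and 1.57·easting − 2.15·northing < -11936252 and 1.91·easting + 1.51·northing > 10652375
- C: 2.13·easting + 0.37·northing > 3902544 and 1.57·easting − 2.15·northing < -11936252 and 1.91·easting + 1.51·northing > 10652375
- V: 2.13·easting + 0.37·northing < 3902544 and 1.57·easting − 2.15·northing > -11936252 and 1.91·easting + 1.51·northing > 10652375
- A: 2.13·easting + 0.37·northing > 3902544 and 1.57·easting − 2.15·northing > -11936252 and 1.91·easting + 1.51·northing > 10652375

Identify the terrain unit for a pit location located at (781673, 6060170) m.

U

2.13·781673 + 0.37·6060170 = 3907226.390, which is > 3902544
1.57·781673 − 2.15·6060170 = -11802138.890, which is > -11936252
1.91·781673 + 1.51·6060170 = 10643852.130, which is < 10652375
This sign pattern matches U.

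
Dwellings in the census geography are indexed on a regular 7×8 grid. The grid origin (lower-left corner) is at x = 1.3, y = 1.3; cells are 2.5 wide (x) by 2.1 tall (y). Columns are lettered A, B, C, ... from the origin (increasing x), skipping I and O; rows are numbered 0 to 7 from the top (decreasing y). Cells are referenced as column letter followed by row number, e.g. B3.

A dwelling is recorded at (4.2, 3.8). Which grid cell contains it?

Column index: ⌊(4.2 − 1.3) / 2.5⌋ = ⌊1.160⌋ = 1 → column B
Row offset from origin: ⌊(3.8 − 1.3) / 2.1⌋ = ⌊1.190⌋ = 1 → row 6 (counted from top)

B6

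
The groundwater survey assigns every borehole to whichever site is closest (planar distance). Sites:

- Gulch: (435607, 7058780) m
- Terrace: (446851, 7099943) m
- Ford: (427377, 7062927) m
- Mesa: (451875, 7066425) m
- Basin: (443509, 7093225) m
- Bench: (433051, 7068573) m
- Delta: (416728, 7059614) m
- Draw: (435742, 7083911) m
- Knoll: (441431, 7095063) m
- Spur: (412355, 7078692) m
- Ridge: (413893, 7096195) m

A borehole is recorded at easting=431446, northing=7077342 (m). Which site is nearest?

Squared distances to each site:
Gulch: 361861765.000; Terrace: 748119226.000; Ford: 224348986.000; Mesa: 536524930.000; Basin: 397785658.000; Bench: 79471386.000; Delta: 530901508.000; Draw: 61607377.000; Knoll: 413734066.000; Spur: 366288781.000; Ridge: 663543418.000.
Minimum at Draw.

Draw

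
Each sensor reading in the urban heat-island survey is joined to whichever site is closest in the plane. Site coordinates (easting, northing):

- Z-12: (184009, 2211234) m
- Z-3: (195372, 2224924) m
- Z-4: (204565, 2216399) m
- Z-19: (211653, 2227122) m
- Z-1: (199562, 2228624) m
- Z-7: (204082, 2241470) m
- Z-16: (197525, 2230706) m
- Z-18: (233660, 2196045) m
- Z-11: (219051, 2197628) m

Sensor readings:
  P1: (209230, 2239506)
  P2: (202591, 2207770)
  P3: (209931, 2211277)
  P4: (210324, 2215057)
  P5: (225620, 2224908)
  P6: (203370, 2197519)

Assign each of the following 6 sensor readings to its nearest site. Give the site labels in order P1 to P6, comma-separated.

P1 → Z-7 (d²=30359200.00)
P2 → Z-4 (d²=78356317.00)
P3 → Z-4 (d²=55028840.00)
P4 → Z-4 (d²=34967045.00)
P5 → Z-19 (d²=199978885.00)
P6 → Z-11 (d²=245905642.00)

Z-7, Z-4, Z-4, Z-4, Z-19, Z-11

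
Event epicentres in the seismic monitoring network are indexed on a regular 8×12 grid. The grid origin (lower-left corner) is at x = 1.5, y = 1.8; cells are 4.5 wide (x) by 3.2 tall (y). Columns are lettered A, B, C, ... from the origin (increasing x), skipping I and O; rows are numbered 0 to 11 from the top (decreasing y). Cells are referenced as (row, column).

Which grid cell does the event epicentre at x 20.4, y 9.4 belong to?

Column index: ⌊(20.4 − 1.5) / 4.5⌋ = ⌊4.200⌋ = 4 → column E
Row offset from origin: ⌊(9.4 − 1.8) / 3.2⌋ = ⌊2.375⌋ = 2 → row 9 (counted from top)

(9, E)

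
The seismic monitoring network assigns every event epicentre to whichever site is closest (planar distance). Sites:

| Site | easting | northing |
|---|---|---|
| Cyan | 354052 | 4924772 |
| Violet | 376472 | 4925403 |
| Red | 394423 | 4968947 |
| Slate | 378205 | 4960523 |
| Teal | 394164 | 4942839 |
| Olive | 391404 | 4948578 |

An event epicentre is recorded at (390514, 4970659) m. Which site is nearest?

Red

Squared distances to each site:
Cyan: 3435094213.000; Violet: 2245283300.000; Red: 18211225.000; Slate: 254249977.000; Teal: 787274900.000; Olive: 488362661.000.
Minimum at Red.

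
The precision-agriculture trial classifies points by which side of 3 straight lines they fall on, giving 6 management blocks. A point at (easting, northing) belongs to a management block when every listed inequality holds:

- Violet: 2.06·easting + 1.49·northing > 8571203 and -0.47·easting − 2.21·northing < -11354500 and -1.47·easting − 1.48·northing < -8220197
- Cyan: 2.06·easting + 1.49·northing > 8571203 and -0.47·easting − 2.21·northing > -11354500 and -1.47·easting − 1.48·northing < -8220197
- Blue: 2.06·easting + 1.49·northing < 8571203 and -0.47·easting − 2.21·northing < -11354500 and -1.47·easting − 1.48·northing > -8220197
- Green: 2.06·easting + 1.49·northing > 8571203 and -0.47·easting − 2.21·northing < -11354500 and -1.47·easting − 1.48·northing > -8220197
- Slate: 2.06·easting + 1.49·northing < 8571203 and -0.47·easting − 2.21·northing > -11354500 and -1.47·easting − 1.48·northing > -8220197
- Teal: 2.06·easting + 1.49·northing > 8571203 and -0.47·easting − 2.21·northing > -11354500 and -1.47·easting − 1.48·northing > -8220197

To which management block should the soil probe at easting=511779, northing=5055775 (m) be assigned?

2.06·511779 + 1.49·5055775 = 8587369.490, which is > 8571203
-0.47·511779 − 2.21·5055775 = -11413798.880, which is < -11354500
-1.47·511779 − 1.48·5055775 = -8234862.130, which is < -8220197
This sign pattern matches Violet.

Violet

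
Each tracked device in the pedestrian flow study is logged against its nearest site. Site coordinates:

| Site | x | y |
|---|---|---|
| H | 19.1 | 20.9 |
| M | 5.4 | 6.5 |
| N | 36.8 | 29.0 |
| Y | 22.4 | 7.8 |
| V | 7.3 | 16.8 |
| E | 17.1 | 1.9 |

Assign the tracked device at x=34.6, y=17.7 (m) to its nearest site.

Squared distances to each site:
H: 250.490; M: 978.080; N: 132.530; Y: 246.850; V: 746.100; E: 555.890.
Minimum at N.

N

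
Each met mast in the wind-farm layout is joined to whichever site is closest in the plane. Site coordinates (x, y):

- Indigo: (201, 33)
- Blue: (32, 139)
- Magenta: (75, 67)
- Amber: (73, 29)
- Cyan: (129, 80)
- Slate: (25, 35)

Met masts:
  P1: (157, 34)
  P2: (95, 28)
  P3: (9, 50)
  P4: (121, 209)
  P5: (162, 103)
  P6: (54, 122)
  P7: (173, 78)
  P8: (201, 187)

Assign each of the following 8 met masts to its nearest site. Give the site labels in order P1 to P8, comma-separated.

Indigo, Amber, Slate, Blue, Cyan, Blue, Cyan, Cyan

P1 → Indigo (d²=1937.00)
P2 → Amber (d²=485.00)
P3 → Slate (d²=481.00)
P4 → Blue (d²=12821.00)
P5 → Cyan (d²=1618.00)
P6 → Blue (d²=773.00)
P7 → Cyan (d²=1940.00)
P8 → Cyan (d²=16633.00)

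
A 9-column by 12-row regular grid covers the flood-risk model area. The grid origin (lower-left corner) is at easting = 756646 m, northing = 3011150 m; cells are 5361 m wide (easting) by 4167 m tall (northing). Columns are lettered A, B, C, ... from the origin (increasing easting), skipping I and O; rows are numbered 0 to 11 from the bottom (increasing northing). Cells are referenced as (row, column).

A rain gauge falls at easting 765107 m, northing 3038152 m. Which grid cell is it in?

Column index: ⌊(765107 − 756646) / 5361⌋ = ⌊1.578⌋ = 1 → column B
Row offset from origin: ⌊(3038152 − 3011150) / 4167⌋ = ⌊6.480⌋ = 6 → row 6

(6, B)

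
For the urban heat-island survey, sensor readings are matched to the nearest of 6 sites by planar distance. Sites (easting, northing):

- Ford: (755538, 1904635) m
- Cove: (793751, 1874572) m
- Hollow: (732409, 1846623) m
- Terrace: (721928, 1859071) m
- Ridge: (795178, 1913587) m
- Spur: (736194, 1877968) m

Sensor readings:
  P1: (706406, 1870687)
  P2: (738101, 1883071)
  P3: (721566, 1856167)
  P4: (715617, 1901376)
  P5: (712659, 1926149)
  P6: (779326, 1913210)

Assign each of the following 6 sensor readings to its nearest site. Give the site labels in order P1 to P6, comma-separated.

Terrace, Spur, Terrace, Spur, Ford, Ridge

P1 → Terrace (d²=375863940.00)
P2 → Spur (d²=29677258.00)
P3 → Terrace (d²=8564260.00)
P4 → Spur (d²=971347393.00)
P5 → Ford (d²=2301460837.00)
P6 → Ridge (d²=251428033.00)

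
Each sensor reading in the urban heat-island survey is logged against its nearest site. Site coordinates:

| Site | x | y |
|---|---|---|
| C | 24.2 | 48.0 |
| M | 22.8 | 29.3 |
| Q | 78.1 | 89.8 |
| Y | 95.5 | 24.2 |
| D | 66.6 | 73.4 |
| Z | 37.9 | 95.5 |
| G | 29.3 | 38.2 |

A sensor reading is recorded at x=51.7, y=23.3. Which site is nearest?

Squared distances to each site:
C: 1366.340; M: 871.210; Q: 5119.210; Y: 1919.250; D: 2732.020; Z: 5403.280; G: 723.770.
Minimum at G.

G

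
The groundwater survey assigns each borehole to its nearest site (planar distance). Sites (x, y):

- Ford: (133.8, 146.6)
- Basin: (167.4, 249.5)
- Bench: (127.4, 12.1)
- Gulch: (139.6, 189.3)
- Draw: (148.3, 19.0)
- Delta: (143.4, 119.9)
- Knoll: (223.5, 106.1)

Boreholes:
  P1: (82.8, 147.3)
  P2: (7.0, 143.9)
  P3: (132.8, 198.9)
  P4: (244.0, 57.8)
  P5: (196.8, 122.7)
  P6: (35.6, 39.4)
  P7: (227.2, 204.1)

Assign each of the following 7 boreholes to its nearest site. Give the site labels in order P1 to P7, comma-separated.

P1 → Ford (d²=2601.49)
P2 → Ford (d²=16085.53)
P3 → Gulch (d²=138.40)
P4 → Knoll (d²=2753.14)
P5 → Knoll (d²=988.45)
P6 → Bench (d²=9172.53)
P7 → Basin (d²=5637.20)

Ford, Ford, Gulch, Knoll, Knoll, Bench, Basin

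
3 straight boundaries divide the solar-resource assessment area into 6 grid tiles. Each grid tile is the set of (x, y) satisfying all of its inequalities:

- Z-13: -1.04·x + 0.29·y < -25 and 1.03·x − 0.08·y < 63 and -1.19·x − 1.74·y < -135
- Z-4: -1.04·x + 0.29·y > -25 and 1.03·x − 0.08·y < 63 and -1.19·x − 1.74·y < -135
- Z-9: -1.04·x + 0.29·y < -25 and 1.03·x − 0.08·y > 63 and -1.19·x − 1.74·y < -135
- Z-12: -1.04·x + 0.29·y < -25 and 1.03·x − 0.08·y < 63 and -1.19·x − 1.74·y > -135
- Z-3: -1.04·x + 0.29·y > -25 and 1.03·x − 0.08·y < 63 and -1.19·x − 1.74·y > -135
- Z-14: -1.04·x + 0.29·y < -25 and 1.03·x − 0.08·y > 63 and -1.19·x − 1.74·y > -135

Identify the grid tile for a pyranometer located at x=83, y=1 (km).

Z-14

-1.04·83 + 0.29·1 = -86.030, which is < -25
1.03·83 − 0.08·1 = 85.410, which is > 63
-1.19·83 − 1.74·1 = -100.510, which is > -135
This sign pattern matches Z-14.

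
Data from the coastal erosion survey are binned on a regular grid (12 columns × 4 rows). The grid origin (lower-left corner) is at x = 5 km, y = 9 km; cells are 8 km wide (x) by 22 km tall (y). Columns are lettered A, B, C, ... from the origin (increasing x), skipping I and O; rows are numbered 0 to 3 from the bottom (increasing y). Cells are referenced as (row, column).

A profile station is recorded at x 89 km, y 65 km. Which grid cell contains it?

(2, L)

Column index: ⌊(89 − 5) / 8⌋ = ⌊10.500⌋ = 10 → column L
Row offset from origin: ⌊(65 − 9) / 22⌋ = ⌊2.545⌋ = 2 → row 2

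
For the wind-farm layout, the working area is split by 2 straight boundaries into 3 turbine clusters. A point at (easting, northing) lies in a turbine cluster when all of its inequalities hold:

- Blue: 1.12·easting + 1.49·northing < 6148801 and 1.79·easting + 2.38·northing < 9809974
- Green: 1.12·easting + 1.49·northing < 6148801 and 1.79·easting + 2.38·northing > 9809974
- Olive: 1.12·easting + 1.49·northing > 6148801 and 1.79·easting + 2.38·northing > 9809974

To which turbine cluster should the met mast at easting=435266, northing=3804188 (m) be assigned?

Olive

1.12·435266 + 1.49·3804188 = 6155738.040, which is > 6148801
1.79·435266 + 2.38·3804188 = 9833093.580, which is > 9809974
This sign pattern matches Olive.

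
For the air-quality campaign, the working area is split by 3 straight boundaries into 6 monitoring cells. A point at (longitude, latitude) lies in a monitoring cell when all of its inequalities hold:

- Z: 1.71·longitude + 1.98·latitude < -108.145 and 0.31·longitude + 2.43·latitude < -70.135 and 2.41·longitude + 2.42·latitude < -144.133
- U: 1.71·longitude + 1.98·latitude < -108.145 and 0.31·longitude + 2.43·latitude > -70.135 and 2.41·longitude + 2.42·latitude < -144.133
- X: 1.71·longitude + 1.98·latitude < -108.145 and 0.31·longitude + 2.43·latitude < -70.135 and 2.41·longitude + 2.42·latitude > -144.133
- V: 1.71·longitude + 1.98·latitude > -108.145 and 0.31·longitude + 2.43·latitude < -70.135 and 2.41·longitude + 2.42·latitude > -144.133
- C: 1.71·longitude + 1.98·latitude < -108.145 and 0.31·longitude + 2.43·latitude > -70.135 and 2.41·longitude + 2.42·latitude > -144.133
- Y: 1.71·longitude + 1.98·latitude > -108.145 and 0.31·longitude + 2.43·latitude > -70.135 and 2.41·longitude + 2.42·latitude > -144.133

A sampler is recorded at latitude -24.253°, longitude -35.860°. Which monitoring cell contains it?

U

1.71·-35.860 + 1.98·-24.253 = -109.342, which is < -108.145
0.31·-35.860 + 2.43·-24.253 = -70.051, which is > -70.135
2.41·-35.860 + 2.42·-24.253 = -145.115, which is < -144.133
This sign pattern matches U.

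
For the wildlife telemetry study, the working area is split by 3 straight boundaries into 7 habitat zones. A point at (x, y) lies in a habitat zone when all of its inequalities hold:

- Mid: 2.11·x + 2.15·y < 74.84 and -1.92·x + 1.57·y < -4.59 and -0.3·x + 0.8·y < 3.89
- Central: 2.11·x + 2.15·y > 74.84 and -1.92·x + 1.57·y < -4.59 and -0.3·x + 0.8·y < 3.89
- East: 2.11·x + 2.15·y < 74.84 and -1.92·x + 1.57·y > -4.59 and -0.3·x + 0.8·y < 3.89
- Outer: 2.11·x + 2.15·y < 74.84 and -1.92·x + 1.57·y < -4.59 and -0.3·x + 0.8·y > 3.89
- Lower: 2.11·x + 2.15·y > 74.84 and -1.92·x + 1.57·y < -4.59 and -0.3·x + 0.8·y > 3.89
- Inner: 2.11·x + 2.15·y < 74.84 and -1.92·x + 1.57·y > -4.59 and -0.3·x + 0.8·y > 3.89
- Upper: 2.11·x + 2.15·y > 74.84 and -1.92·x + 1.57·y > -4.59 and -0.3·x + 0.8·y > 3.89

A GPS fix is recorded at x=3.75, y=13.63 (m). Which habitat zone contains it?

Inner

2.11·3.75 + 2.15·13.63 = 37.217, which is < 74.84
-1.92·3.75 + 1.57·13.63 = 14.199, which is > -4.59
-0.3·3.75 + 0.8·13.63 = 9.779, which is > 3.89
This sign pattern matches Inner.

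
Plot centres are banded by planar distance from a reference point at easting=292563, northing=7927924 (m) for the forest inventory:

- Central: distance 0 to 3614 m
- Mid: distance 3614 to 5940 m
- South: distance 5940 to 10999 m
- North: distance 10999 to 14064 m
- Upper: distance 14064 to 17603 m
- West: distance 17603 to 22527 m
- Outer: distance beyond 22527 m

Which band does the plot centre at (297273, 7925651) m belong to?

Distance = √((297273−292563)² + (7925651−7927924)²) = √(22184100.000 + 5166529.000) = 5229.783 m.
3614 ≤ 5229.783 < 5940 → Mid.

Mid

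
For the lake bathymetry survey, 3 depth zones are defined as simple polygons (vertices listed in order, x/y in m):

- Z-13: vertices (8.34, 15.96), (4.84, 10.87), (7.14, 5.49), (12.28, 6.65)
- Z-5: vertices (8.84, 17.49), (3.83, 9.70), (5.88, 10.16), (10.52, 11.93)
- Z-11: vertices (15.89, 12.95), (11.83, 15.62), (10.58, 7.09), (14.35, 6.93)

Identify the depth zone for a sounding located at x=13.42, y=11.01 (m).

Cast a ray rightward from (13.42, 11.01). For each polygon, the edges (by vertex number in listed order) whose endpoints lie on opposite sides of y = 11.01, where each meets that height, and whether that is right or left of the point:
Z-13: 1–2 at x≈4.936 (left), 4–1 at x≈10.435 (left) → 0 crossings.
Z-5: 1–2 at x≈4.673 (left), 3–4 at x≈8.108 (left) → 0 crossings.
Z-11: 2–3 at x≈11.154 (left), 4–1 at x≈15.394 (right) → 1 crossing.
Only Z-11 has an odd count, so the point is inside Z-11.

Z-11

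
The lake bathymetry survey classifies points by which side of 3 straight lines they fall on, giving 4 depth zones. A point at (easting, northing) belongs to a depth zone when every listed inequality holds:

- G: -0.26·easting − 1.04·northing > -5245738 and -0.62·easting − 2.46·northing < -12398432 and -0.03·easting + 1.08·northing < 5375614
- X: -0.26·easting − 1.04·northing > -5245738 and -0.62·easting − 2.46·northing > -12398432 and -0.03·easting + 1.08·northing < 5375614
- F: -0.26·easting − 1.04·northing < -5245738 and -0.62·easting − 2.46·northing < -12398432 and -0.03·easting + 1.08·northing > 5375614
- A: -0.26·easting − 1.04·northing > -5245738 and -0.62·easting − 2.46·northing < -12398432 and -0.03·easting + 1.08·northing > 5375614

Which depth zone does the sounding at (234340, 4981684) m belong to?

-0.26·234340 − 1.04·4981684 = -5241879.760, which is > -5245738
-0.62·234340 − 2.46·4981684 = -12400233.440, which is < -12398432
-0.03·234340 + 1.08·4981684 = 5373188.520, which is < 5375614
This sign pattern matches G.

G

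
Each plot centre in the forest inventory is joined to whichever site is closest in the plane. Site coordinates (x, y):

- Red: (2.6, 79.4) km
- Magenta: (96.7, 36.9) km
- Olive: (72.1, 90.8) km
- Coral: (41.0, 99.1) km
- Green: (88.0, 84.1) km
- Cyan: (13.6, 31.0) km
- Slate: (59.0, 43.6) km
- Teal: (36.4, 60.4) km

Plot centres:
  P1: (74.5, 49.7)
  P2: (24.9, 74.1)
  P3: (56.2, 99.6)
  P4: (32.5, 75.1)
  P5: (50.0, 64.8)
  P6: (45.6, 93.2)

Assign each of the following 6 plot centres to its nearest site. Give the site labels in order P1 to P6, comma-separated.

Slate, Teal, Coral, Teal, Teal, Coral

P1 → Slate (d²=277.46)
P2 → Teal (d²=319.94)
P3 → Coral (d²=231.29)
P4 → Teal (d²=231.30)
P5 → Teal (d²=204.32)
P6 → Coral (d²=55.97)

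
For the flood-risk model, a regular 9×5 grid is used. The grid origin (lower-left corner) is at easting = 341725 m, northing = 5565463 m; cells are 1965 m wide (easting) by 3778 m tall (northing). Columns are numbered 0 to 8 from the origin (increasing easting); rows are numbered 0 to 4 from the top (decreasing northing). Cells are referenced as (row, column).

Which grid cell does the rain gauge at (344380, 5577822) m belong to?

Column index: ⌊(344380 − 341725) / 1965⌋ = ⌊1.351⌋ = 1
Row offset from origin: ⌊(5577822 − 5565463) / 3778⌋ = ⌊3.271⌋ = 3 → row 1 (counted from top)

(1, 1)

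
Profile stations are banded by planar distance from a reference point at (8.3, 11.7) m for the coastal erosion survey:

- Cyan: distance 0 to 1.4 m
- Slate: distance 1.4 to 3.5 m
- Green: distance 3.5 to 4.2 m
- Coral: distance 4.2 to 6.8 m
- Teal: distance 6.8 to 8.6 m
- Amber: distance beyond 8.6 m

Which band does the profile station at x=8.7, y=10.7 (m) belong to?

Cyan

Distance = √((8.7−8.3)² + (10.7−11.7)²) = √(0.160 + 1.000) = 1.077 m.
0 ≤ 1.077 < 1.4 → Cyan.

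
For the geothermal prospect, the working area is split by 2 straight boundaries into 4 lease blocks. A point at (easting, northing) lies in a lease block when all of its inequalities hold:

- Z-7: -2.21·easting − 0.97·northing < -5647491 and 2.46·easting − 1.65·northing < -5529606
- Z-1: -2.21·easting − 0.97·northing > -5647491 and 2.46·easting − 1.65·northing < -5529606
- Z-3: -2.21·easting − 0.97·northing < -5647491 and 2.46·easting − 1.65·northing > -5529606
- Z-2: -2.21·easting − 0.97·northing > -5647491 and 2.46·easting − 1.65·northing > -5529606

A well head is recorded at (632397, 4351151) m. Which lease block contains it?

Z-1

-2.21·632397 − 0.97·4351151 = -5618213.840, which is > -5647491
2.46·632397 − 1.65·4351151 = -5623702.530, which is < -5529606
This sign pattern matches Z-1.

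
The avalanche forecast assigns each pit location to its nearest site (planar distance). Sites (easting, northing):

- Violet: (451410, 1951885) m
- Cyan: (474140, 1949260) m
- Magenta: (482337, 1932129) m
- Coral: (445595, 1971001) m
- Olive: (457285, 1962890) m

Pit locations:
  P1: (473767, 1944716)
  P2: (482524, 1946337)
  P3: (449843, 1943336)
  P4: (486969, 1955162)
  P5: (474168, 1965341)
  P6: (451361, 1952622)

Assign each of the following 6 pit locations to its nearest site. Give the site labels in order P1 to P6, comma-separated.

P1 → Cyan (d²=20787065.00)
P2 → Cyan (d²=78835385.00)
P3 → Violet (d²=75540890.00)
P4 → Cyan (d²=199416845.00)
P5 → Cyan (d²=258599345.00)
P6 → Violet (d²=545570.00)

Cyan, Cyan, Violet, Cyan, Cyan, Violet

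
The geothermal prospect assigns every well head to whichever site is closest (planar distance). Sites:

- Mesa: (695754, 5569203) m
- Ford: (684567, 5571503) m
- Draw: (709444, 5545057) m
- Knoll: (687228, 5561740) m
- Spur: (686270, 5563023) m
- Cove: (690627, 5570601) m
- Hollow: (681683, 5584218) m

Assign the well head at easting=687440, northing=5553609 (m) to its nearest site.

Squared distances to each site:
Mesa: 312295432.000; Ford: 328449365.000; Draw: 557312720.000; Knoll: 66158105.000; Spur: 89992296.000; Cove: 298885033.000; Hollow: 970053930.000.
Minimum at Knoll.

Knoll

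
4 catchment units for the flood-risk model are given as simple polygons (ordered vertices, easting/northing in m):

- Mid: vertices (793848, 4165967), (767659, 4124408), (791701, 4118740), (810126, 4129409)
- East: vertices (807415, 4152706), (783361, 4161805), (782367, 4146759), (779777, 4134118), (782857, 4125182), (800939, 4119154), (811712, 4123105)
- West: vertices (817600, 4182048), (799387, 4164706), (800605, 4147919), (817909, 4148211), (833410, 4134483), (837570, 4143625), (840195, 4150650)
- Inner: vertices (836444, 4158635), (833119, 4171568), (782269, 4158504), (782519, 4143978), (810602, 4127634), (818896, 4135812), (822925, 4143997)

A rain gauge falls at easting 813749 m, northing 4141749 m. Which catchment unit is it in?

Inner

Cast a ray rightward from (813749, 4141749). For each polygon, the edges (by vertex number in listed order) whose endpoints lie on opposite sides of northing = 4141749, where each meets that height, and whether that is right or left of the point:
Mid: 1–2 at easting≈778586.7 (left), 4–1 at easting≈804631.4 (left) → 0 crossings.
East: 3–4 at easting≈781340.5 (left), 7–1 at easting≈809005.6 (left) → 0 crossings.
West: 4–5 at easting≈825205.6 (right), 5–6 at easting≈836716.3 (right) → 2 crossings.
Inner: 4–5 at easting≈786349.0 (left), 6–7 at easting≈821818.4 (right) → 1 crossing.
Only Inner has an odd count, so the point is inside Inner.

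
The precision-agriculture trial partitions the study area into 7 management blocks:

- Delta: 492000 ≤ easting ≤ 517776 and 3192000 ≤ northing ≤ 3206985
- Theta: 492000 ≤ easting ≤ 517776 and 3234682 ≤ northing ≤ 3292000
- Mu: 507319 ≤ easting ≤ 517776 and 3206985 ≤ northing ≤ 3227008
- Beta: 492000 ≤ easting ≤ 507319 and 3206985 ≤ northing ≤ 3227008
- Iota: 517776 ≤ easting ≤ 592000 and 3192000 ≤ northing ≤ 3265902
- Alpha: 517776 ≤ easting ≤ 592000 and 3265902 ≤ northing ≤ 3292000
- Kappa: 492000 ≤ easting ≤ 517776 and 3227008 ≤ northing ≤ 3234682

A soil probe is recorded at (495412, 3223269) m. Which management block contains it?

The point has easting = 495412 and northing = 3223269.
Only Beta satisfies 492000 ≤ easting ≤ 507319 and 3206985 ≤ northing ≤ 3227008.

Beta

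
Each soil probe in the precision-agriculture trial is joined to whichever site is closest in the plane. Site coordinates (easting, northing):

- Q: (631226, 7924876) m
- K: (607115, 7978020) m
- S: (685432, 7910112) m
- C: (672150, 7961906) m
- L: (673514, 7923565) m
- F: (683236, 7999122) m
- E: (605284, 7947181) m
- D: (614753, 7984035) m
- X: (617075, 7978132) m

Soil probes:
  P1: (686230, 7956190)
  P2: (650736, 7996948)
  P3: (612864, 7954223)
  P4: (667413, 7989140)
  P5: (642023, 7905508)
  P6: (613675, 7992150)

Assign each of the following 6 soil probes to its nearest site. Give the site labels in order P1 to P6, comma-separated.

P1 → C (d²=230919056.00)
P2 → F (d²=1060976276.00)
P3 → E (d²=107046164.00)
P4 → F (d²=350007653.00)
P5 → Q (d²=491694633.00)
P6 → D (d²=67015309.00)

C, F, E, F, Q, D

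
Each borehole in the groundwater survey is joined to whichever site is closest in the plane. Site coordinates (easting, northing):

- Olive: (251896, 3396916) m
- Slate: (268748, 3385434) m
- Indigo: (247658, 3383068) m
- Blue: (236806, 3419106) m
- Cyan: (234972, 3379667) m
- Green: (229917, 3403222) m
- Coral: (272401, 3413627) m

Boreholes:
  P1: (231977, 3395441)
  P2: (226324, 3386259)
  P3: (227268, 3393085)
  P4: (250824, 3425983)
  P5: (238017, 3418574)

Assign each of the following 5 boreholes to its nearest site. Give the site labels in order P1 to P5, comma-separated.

Green, Cyan, Green, Blue, Blue

P1 → Green (d²=64787561.00)
P2 → Cyan (d²=118242368.00)
P3 → Green (d²=109775970.00)
P4 → Blue (d²=243797453.00)
P5 → Blue (d²=1749545.00)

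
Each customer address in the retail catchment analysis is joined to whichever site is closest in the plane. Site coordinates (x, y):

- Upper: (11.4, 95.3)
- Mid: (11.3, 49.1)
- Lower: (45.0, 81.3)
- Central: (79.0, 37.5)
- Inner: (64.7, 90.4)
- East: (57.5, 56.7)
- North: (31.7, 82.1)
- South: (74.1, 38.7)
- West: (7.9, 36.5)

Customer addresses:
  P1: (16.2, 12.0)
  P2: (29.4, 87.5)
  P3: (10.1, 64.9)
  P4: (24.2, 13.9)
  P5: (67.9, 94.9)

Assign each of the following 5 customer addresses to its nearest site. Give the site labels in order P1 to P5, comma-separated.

P1 → West (d²=669.14)
P2 → North (d²=34.45)
P3 → Mid (d²=251.08)
P4 → West (d²=776.45)
P5 → Inner (d²=30.49)

West, North, Mid, West, Inner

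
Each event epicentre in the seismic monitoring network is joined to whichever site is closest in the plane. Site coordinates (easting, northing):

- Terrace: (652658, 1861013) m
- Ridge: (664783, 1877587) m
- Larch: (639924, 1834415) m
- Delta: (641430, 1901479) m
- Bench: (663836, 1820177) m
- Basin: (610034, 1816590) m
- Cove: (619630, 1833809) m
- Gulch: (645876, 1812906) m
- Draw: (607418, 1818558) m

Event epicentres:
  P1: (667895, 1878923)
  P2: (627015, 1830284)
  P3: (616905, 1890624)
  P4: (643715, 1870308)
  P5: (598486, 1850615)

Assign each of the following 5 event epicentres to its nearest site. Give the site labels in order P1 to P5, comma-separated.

P1 → Ridge (d²=11469440.00)
P2 → Cove (d²=66963850.00)
P3 → Delta (d²=719306650.00)
P4 → Terrace (d²=166374274.00)
P5 → Cove (d²=729510372.00)

Ridge, Cove, Delta, Terrace, Cove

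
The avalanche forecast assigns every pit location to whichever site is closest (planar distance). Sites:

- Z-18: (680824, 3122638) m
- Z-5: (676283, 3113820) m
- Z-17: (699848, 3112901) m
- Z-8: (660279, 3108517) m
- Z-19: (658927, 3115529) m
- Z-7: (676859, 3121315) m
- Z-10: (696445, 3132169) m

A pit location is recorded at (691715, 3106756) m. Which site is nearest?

Squared distances to each site:
Z-18: 370851805.000; Z-5: 288046720.000; Z-17: 103906714.000; Z-8: 991323217.000; Z-19: 1152018473.000; Z-7: 432665217.000; Z-10: 668193469.000.
Minimum at Z-17.

Z-17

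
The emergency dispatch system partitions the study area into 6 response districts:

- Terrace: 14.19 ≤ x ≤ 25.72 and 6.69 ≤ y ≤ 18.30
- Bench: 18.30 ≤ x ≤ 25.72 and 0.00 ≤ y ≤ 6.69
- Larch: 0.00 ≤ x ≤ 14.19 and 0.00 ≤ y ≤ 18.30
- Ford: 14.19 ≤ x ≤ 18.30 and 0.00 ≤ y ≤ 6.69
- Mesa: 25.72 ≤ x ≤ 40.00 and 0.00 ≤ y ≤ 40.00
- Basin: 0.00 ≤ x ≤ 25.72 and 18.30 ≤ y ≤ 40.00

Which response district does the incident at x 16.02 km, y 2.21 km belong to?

The point has x = 16.02 and y = 2.21.
Only Ford satisfies 14.19 ≤ x ≤ 18.30 and 0.00 ≤ y ≤ 6.69.

Ford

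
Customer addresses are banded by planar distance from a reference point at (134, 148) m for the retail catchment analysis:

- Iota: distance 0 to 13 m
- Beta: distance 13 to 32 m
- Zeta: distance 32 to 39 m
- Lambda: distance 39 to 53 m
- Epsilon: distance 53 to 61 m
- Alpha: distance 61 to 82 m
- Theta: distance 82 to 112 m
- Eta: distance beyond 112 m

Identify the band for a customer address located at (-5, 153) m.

Eta

Distance = √((-5−134)² + (153−148)²) = √(19321.000 + 25.000) = 139.090 m.
112 ≤ 139.090 < ∞ → Eta.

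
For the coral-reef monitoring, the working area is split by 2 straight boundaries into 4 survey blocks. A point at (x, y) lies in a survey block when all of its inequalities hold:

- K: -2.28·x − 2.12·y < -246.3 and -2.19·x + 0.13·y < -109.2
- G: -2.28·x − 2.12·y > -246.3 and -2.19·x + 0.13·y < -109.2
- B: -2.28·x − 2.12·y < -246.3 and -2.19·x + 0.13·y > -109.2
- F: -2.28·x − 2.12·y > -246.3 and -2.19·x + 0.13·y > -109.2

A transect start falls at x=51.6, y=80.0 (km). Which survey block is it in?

-2.28·51.6 − 2.12·80.0 = -287.248, which is < -246.3
-2.19·51.6 + 0.13·80.0 = -102.604, which is > -109.2
This sign pattern matches B.

B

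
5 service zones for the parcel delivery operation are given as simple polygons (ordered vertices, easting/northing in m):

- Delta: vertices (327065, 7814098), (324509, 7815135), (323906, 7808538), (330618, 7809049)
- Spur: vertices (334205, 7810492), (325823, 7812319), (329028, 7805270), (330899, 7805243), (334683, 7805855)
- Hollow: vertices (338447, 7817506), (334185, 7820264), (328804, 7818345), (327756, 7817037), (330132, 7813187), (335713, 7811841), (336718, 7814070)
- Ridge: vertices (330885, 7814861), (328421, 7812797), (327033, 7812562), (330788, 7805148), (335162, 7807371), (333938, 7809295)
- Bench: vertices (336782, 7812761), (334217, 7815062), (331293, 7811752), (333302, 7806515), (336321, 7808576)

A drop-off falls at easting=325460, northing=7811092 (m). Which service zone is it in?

Delta

Cast a ray rightward from (325460, 7811092). For each polygon, the edges (by vertex number in listed order) whose endpoints lie on opposite sides of northing = 7811092, where each meets that height, and whether that is right or left of the point:
Delta: 2–3 at easting≈324139.4 (left), 4–1 at easting≈329180.3 (right) → 1 crossing.
Spur: 1–2 at easting≈331452.3 (right), 2–3 at easting≈326380.9 (right) → 2 crossings.
Hollow: no edge straddles that height → 0 crossings.
Ridge: 3–4 at easting≈327777.5 (right), 6–1 at easting≈332952.3 (right) → 2 crossings.
Bench: 3–4 at easting≈331546.2 (right), 5–1 at easting≈336598.2 (right) → 2 crossings.
Only Delta has an odd count, so the point is inside Delta.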